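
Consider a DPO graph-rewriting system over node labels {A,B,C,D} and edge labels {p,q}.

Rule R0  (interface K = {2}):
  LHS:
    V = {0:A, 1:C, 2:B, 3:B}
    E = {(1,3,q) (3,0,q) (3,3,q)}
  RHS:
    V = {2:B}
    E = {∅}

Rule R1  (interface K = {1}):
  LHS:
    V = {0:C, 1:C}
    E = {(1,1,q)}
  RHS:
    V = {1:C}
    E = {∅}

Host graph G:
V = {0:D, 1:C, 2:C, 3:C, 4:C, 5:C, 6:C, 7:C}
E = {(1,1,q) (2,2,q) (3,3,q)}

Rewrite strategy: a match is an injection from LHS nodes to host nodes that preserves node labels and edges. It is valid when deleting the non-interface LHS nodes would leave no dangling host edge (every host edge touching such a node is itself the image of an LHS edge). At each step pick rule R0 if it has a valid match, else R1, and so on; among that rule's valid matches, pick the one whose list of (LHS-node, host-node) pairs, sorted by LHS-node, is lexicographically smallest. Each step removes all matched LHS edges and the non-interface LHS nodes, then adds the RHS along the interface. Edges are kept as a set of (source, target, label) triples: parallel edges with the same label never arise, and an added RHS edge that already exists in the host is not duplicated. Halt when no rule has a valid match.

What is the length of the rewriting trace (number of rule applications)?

Answer: 3

Steps:
[0] host  ⇒  8 nodes, 3 edges  {1-q->1 2-q->2 3-q->3}
[1] R1 @ {0↦4, 1↦1}  ⇒  7 nodes, 2 edges  {2-q->2 3-q->3}
[2] R1 @ {0↦1, 1↦2}  ⇒  6 nodes, 1 edges  {3-q->3}
[3] R1 @ {0↦2, 1↦3}  ⇒  5 nodes, 0 edges  {∅}
normal form: no rule applies after step 3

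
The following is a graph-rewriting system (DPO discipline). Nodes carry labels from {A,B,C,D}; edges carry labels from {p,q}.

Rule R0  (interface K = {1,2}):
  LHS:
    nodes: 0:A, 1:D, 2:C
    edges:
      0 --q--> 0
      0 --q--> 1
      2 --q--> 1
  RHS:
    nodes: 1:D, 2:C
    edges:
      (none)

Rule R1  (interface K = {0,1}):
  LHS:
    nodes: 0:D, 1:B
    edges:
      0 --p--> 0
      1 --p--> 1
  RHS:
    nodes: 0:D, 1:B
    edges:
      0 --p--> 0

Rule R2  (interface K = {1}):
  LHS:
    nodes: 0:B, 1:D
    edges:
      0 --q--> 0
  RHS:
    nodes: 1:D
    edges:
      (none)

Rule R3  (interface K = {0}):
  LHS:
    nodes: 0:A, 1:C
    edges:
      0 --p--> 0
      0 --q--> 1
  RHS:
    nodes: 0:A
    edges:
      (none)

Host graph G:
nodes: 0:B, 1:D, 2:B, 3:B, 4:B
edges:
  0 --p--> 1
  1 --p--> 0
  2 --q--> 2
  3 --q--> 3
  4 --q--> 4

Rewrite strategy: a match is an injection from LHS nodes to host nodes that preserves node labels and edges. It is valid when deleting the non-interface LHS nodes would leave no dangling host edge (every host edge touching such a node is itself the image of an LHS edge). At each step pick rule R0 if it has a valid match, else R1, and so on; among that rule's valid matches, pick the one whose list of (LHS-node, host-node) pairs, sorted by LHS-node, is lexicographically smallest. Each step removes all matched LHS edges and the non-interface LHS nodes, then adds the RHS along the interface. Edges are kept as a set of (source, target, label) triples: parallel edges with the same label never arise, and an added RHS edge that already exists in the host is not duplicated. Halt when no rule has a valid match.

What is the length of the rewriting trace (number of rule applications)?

[0] host  ⇒  5 nodes, 5 edges  {0-p->1 1-p->0 2-q->2 3-q->3 4-q->4}
[1] R2 @ {0↦2, 1↦1}  ⇒  4 nodes, 4 edges  {0-p->1 1-p->0 3-q->3 4-q->4}
[2] R2 @ {0↦3, 1↦1}  ⇒  3 nodes, 3 edges  {0-p->1 1-p->0 4-q->4}
[3] R2 @ {0↦4, 1↦1}  ⇒  2 nodes, 2 edges  {0-p->1 1-p->0}
halt: no rule applies after step 3

Answer: 3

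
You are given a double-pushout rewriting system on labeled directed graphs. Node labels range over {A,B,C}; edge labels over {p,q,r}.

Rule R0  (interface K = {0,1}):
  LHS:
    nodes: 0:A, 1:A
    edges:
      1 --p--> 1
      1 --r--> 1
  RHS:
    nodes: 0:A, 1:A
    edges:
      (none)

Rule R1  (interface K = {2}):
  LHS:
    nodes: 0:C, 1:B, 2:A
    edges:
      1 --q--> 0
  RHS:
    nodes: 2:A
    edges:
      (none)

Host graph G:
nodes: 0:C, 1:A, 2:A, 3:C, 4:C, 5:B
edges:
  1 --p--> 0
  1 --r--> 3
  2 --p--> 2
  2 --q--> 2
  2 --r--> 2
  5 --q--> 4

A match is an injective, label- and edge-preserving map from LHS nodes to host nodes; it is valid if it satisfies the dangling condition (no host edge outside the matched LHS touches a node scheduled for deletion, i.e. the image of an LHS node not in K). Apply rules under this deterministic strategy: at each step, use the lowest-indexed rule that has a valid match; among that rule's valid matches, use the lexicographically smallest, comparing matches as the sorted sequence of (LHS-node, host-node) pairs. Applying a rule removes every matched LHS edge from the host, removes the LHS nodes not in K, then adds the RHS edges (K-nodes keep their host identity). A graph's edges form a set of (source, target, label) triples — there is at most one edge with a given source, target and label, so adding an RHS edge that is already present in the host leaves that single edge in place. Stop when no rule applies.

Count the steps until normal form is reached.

Answer: 2

Rewrite trace:
initial: |V|=6 |E|=6  E = 1-p->0 1-r->3 2-p->2 2-q->2 2-r->2 5-q->4
step 1: apply R0 at {0↦1, 1↦2}  → |V|=6 |E|=4  E = 1-p->0 1-r->3 2-q->2 5-q->4
step 2: apply R1 at {0↦4, 1↦5, 2↦1}  → |V|=4 |E|=3  E = 1-p->0 1-r->3 2-q->2
halt: no rule applies after step 2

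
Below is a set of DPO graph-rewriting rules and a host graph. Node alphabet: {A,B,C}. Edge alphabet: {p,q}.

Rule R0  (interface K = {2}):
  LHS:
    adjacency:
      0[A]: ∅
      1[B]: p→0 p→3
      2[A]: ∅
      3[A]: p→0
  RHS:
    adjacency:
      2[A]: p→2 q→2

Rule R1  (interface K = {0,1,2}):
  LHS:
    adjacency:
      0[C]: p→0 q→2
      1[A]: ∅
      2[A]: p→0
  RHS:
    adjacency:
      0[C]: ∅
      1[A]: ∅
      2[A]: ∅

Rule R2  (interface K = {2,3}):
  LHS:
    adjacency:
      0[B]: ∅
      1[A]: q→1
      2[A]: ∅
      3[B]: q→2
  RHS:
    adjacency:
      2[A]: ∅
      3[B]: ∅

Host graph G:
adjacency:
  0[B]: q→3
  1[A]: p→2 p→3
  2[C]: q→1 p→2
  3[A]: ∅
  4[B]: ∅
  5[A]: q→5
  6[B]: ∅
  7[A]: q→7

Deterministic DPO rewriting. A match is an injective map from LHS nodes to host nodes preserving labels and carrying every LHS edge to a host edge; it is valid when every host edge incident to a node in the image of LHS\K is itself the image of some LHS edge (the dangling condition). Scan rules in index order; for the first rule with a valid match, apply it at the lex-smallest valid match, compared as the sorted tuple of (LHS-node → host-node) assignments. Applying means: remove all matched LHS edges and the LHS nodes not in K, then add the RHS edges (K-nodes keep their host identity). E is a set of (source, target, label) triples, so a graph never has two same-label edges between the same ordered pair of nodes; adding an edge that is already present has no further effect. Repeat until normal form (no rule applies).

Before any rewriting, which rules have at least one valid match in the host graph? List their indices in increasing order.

Answer: [R1,R2]

Rewrite trace:
R0: no valid match — LHS pattern not found
R1: 3 valid matches — {0↦2, 1↦3, 2↦1}, {0↦2, 1↦5, 2↦1}, {0↦2, 1↦7, 2↦1}
R2: 4 valid matches — {0↦4, 1↦5, 2↦3, 3↦0}, {0↦4, 1↦7, 2↦3, 3↦0}, {0↦6, 1↦5, 2↦3, 3↦0} (+1 more)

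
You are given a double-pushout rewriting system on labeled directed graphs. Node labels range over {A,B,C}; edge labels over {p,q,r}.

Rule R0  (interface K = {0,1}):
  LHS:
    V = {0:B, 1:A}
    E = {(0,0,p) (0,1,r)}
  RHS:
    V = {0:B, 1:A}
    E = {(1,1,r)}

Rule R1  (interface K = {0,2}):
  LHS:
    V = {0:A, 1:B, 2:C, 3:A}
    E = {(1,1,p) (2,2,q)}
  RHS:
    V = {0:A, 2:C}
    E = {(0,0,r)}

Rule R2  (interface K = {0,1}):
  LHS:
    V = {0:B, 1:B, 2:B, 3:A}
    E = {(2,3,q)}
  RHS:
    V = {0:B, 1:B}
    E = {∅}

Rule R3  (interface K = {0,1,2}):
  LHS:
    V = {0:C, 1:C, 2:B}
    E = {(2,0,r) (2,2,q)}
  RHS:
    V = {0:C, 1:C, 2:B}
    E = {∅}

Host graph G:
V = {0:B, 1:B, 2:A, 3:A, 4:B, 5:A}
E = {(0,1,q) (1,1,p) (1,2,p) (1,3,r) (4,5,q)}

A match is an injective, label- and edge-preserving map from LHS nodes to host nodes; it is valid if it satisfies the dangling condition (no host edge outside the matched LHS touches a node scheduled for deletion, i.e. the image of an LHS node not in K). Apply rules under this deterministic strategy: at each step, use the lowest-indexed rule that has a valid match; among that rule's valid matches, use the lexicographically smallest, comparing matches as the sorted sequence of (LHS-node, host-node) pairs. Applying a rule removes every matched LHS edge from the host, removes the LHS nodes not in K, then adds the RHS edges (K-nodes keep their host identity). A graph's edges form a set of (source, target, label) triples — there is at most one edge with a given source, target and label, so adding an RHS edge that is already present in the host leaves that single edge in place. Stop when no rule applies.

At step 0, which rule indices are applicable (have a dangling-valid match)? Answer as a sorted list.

R0: 1 valid match — {0↦1, 1↦3}
R1: no valid match — LHS pattern not found
R2: 2 valid matches — {0↦0, 1↦1, 2↦4, 3↦5}, {0↦1, 1↦0, 2↦4, 3↦5}
R3: no valid match — LHS pattern not found

Answer: [R0,R2]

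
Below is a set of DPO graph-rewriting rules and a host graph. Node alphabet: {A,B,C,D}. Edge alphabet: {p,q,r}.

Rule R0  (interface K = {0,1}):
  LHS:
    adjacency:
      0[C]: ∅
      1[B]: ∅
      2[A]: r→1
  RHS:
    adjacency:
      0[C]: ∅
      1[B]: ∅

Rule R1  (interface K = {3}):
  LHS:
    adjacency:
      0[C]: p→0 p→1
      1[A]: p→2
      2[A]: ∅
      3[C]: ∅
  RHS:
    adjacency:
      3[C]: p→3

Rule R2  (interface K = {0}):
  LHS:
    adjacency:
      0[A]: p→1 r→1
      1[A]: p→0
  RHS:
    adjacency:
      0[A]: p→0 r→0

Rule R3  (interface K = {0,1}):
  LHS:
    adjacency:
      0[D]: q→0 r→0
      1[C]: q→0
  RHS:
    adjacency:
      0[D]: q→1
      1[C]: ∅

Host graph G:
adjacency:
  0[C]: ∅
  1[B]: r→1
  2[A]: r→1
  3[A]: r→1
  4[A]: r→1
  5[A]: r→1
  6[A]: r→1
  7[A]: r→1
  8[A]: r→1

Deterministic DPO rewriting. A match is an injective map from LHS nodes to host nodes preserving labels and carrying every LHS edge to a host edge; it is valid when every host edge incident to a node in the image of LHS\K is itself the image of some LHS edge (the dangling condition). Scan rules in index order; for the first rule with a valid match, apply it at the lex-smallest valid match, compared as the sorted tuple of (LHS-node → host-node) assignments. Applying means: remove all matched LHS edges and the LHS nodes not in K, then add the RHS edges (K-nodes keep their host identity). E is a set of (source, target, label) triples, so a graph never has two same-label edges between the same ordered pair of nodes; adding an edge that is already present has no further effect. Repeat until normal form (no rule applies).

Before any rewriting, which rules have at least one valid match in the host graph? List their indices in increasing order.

Answer: [R0]

Derivation:
R0: 7 valid matches — {0↦0, 1↦1, 2↦2}, {0↦0, 1↦1, 2↦3}, {0↦0, 1↦1, 2↦4} (+4 more)
R1: no valid match — LHS pattern not found
R2: no valid match — LHS pattern not found
R3: no valid match — LHS pattern not found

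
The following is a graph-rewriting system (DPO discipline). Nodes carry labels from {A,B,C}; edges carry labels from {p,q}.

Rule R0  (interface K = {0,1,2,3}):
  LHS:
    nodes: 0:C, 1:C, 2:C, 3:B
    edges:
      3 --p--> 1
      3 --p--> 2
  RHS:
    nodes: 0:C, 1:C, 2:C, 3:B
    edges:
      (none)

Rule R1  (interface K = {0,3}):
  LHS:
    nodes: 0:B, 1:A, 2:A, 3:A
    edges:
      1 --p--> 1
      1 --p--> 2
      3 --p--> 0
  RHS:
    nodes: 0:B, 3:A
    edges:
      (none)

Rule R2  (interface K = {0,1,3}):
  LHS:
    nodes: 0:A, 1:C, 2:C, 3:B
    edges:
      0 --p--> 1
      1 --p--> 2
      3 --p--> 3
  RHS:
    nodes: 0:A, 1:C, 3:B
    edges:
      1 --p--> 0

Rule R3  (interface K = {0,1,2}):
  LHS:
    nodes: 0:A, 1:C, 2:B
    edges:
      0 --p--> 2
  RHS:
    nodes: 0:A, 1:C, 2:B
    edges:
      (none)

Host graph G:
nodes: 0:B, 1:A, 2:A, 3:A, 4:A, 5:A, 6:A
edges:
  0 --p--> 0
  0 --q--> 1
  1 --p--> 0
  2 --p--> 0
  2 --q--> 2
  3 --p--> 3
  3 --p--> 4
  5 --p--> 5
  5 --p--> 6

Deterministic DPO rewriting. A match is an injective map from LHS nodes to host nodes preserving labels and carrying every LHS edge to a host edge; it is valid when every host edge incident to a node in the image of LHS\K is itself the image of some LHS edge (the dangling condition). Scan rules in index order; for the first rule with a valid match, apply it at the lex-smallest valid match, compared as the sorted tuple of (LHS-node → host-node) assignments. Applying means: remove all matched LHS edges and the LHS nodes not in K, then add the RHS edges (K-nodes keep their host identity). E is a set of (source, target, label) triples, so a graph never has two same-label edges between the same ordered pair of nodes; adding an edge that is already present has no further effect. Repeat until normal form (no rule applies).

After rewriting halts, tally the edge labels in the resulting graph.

start.  V:7 E:9  edges: 0-p->0 0-q->1 1-p->0 2-p->0 2-q->2 3-p->3 3-p->4 5-p->5 5-p->6
1. fire R1 via {0↦0, 1↦3, 2↦4, 3↦1}  →  V:5 E:6  edges: 0-p->0 0-q->1 2-p->0 2-q->2 5-p->5 5-p->6
2. fire R1 via {0↦0, 1↦5, 2↦6, 3↦2}  →  V:3 E:3  edges: 0-p->0 0-q->1 2-q->2
normal form: no rule applies after step 2
NF edges: [(0, 0, 'p'), (0, 1, 'q'), (2, 2, 'q')]

Answer: p:1 q:2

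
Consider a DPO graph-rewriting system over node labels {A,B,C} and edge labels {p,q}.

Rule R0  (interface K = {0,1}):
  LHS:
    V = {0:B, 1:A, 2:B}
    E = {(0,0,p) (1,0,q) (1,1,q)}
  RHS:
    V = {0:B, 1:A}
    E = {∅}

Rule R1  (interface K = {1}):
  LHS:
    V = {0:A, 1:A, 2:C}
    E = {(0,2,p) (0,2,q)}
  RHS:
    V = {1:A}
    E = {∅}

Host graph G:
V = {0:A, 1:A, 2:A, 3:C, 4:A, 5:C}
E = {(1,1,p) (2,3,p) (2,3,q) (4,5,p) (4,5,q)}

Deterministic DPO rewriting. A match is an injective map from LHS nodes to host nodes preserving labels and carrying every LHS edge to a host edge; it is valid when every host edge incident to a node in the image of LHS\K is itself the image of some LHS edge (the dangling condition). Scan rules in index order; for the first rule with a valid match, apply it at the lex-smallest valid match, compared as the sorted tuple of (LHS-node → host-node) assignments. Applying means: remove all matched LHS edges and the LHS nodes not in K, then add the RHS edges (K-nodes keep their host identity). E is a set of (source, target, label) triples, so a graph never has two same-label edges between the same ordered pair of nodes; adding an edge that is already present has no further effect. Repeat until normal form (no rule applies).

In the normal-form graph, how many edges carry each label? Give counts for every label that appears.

Answer: p:1

Rewrite trace:
start.  V:6 E:5  edges: 1-p->1 2-p->3 2-q->3 4-p->5 4-q->5
1. fire R1 via {0↦2, 1↦0, 2↦3}  →  V:4 E:3  edges: 1-p->1 4-p->5 4-q->5
2. fire R1 via {0↦4, 1↦0, 2↦5}  →  V:2 E:1  edges: 1-p->1
final graph: no rule applies after step 2
NF edges: [(1, 1, 'p')]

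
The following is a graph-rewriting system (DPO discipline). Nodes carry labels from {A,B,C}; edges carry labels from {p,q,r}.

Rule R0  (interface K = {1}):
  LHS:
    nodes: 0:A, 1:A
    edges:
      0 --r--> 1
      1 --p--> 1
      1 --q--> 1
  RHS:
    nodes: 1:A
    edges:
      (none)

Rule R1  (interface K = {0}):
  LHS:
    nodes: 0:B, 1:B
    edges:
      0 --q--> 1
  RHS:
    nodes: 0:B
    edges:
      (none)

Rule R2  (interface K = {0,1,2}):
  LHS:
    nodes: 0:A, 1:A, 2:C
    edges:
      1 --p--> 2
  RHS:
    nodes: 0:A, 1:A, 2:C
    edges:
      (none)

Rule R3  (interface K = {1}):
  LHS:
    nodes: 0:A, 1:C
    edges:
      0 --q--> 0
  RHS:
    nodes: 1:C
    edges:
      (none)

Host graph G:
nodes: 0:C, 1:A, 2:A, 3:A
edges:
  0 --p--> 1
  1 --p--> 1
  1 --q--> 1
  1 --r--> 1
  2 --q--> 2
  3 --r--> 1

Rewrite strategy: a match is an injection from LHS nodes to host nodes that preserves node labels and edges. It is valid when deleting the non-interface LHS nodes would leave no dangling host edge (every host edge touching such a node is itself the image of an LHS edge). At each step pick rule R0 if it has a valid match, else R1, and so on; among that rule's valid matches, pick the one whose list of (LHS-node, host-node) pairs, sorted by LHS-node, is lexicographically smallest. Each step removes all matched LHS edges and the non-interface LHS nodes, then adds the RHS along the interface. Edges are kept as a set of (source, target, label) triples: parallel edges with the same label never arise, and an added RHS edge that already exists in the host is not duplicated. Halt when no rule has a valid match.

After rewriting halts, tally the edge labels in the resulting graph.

Answer: p:1 r:1

Derivation:
[0] host  ⇒  4 nodes, 6 edges  {0-p->1 1-p->1 1-q->1 1-r->1 2-q->2 3-r->1}
[1] R0 @ {0↦3, 1↦1}  ⇒  3 nodes, 3 edges  {0-p->1 1-r->1 2-q->2}
[2] R3 @ {0↦2, 1↦0}  ⇒  2 nodes, 2 edges  {0-p->1 1-r->1}
normal form: no rule applies after step 2
NF edges: [(0, 1, 'p'), (1, 1, 'r')]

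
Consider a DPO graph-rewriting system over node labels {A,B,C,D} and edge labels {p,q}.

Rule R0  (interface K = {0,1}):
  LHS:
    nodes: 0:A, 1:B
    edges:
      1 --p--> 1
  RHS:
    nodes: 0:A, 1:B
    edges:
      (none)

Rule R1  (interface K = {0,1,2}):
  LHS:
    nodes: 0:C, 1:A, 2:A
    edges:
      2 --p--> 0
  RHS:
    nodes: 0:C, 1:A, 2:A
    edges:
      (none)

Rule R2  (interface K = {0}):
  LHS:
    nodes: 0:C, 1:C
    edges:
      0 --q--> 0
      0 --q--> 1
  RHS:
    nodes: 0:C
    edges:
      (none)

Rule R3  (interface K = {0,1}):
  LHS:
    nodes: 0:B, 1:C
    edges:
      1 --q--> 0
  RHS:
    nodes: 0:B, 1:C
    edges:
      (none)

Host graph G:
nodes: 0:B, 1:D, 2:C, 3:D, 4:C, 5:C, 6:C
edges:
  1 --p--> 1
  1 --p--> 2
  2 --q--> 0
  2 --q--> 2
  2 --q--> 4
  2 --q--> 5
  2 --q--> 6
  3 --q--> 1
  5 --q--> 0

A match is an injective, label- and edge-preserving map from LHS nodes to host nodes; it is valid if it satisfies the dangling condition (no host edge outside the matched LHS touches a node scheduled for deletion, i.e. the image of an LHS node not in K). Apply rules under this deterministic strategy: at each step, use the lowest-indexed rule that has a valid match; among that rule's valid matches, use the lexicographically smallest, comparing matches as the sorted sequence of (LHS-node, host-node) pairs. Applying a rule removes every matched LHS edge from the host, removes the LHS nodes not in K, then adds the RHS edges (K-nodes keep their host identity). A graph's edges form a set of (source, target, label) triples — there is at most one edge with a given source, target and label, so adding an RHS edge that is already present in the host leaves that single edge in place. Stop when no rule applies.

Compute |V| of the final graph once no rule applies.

Answer: 6

Rewrite trace:
initial: |V|=7 |E|=9  E = 1-p->1 1-p->2 2-q->0 2-q->2 2-q->4 2-q->5 2-q->6 3-q->1 5-q->0
step 1: apply R2 at {0↦2, 1↦4}  → |V|=6 |E|=7  E = 1-p->1 1-p->2 2-q->0 2-q->5 2-q->6 3-q->1 5-q->0
step 2: apply R3 at {0↦0, 1↦2}  → |V|=6 |E|=6  E = 1-p->1 1-p->2 2-q->5 2-q->6 3-q->1 5-q->0
step 3: apply R3 at {0↦0, 1↦5}  → |V|=6 |E|=5  E = 1-p->1 1-p->2 2-q->5 2-q->6 3-q->1
normal form: no rule applies after step 3
NF nodes: {0:B, 1:D, 2:C, 3:D, 5:C, 6:C}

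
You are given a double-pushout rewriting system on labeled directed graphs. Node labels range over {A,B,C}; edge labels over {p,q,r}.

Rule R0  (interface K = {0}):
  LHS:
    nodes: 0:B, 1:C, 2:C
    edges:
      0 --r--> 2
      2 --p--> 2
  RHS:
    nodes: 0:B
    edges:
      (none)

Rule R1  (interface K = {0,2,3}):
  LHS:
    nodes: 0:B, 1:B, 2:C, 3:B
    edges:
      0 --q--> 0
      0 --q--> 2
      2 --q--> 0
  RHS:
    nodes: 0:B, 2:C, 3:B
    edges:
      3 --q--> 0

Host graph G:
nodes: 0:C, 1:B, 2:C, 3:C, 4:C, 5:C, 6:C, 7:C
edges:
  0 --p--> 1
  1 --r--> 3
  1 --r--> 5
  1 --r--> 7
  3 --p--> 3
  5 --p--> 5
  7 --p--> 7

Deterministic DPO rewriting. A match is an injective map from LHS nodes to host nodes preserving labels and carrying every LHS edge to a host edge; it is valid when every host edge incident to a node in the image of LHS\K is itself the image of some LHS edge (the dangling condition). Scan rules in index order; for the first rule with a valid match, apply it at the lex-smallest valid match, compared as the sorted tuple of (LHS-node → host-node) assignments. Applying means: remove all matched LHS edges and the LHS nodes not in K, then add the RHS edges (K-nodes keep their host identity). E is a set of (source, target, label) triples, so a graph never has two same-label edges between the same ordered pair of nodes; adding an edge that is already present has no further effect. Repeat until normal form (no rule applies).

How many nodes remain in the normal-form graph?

Answer: 2

Derivation:
initial: |V|=8 |E|=7  E = 0-p->1 1-r->3 1-r->5 1-r->7 3-p->3 5-p->5 7-p->7
step 1: apply R0 at {0↦1, 1↦2, 2↦3}  → |V|=6 |E|=5  E = 0-p->1 1-r->5 1-r->7 5-p->5 7-p->7
step 2: apply R0 at {0↦1, 1↦4, 2↦5}  → |V|=4 |E|=3  E = 0-p->1 1-r->7 7-p->7
step 3: apply R0 at {0↦1, 1↦6, 2↦7}  → |V|=2 |E|=1  E = 0-p->1
final graph: no rule applies after step 3
NF nodes: {0:C, 1:B}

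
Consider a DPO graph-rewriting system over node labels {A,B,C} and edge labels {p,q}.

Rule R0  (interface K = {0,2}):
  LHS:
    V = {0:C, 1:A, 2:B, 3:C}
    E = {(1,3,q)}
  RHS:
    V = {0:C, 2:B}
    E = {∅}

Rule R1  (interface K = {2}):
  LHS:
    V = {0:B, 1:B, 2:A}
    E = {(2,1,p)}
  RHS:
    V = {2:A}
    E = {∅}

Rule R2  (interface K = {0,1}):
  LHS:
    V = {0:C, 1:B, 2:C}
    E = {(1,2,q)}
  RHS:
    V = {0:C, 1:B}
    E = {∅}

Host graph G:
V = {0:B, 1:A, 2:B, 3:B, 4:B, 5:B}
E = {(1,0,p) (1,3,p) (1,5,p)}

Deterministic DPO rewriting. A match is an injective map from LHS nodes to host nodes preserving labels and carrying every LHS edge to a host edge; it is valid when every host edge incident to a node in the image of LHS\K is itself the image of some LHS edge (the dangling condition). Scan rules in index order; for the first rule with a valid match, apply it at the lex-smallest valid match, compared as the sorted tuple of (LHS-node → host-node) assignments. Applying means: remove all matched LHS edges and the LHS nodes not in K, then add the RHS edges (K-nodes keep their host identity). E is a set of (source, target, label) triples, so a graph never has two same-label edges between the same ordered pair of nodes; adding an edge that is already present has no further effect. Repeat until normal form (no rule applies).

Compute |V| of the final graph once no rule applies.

Answer: 2

Rewrite trace:
initial: |V|=6 |E|=3  E = 1-p->0 1-p->3 1-p->5
step 1: apply R1 at {0↦2, 1↦0, 2↦1}  → |V|=4 |E|=2  E = 1-p->3 1-p->5
step 2: apply R1 at {0↦4, 1↦3, 2↦1}  → |V|=2 |E|=1  E = 1-p->5
halt: no rule applies after step 2
NF nodes: {1:A, 5:B}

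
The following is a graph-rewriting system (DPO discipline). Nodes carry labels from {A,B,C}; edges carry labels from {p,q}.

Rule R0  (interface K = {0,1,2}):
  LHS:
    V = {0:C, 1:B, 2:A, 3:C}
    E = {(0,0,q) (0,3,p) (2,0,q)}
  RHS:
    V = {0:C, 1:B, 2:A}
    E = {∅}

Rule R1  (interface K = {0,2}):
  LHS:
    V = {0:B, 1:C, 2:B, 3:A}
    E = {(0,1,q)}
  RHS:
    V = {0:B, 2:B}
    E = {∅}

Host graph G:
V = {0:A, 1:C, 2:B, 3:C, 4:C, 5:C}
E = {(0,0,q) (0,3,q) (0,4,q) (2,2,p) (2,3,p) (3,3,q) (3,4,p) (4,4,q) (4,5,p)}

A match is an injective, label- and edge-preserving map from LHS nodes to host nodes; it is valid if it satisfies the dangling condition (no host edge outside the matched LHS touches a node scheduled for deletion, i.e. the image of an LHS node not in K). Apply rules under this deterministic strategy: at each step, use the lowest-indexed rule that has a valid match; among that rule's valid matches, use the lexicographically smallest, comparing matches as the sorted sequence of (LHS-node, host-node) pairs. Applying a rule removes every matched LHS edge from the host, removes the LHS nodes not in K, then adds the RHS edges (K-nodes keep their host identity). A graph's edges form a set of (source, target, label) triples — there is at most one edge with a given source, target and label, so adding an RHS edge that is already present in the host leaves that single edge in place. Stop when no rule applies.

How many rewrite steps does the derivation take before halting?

start.  V:6 E:9  edges: 0-q->0 0-q->3 0-q->4 2-p->2 2-p->3 3-q->3 3-p->4 4-q->4 4-p->5
1. fire R0 via {0↦4, 1↦2, 2↦0, 3↦5}  →  V:5 E:6  edges: 0-q->0 0-q->3 2-p->2 2-p->3 3-q->3 3-p->4
2. fire R0 via {0↦3, 1↦2, 2↦0, 3↦4}  →  V:4 E:3  edges: 0-q->0 2-p->2 2-p->3
normal form: no rule applies after step 2

Answer: 2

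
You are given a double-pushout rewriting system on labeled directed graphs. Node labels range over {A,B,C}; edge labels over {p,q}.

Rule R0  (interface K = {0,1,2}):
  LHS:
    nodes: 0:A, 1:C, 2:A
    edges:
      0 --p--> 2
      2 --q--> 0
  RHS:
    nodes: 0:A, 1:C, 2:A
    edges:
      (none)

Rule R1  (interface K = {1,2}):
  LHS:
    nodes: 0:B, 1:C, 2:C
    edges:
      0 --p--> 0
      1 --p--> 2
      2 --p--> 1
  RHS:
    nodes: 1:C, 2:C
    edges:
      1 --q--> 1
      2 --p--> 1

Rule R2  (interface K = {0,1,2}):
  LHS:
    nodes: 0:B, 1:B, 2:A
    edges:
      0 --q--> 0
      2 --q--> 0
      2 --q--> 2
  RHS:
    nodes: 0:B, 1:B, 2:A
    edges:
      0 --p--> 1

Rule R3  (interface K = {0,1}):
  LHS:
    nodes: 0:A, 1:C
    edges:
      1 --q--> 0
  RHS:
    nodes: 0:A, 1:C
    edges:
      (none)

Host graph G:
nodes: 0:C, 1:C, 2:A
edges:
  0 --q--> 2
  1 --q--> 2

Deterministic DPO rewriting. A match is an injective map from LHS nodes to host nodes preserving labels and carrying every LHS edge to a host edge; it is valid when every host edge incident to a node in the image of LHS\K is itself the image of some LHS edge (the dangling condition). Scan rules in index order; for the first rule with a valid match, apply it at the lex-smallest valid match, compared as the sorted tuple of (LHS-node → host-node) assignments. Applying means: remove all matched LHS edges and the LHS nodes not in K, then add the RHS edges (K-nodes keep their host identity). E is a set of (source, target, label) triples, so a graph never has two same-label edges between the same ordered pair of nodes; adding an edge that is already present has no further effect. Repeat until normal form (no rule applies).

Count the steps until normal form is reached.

Answer: 2

Derivation:
start.  V:3 E:2  edges: 0-q->2 1-q->2
1. fire R3 via {0↦2, 1↦0}  →  V:3 E:1  edges: 1-q->2
2. fire R3 via {0↦2, 1↦1}  →  V:3 E:0  edges: ∅
final graph: no rule applies after step 2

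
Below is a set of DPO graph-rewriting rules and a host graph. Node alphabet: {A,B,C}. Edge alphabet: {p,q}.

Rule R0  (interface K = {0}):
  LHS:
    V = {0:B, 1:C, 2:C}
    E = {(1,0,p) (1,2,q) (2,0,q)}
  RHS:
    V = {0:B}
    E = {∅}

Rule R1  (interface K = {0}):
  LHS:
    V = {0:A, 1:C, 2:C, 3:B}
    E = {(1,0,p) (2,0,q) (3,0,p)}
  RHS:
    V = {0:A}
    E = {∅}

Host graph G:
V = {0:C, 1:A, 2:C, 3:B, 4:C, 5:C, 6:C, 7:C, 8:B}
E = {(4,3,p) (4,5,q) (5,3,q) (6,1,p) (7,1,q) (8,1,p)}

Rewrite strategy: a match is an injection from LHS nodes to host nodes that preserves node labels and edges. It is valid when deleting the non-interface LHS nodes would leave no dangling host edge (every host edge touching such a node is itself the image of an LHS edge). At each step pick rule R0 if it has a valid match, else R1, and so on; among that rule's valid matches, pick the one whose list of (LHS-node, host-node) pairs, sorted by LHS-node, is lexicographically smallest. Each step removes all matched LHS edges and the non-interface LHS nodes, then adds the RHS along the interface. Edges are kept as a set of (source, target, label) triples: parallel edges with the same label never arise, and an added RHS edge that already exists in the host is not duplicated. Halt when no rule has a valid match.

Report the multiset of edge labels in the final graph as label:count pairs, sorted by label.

start.  V:9 E:6  edges: 4-p->3 4-q->5 5-q->3 6-p->1 7-q->1 8-p->1
1. fire R0 via {0↦3, 1↦4, 2↦5}  →  V:7 E:3  edges: 6-p->1 7-q->1 8-p->1
2. fire R1 via {0↦1, 1↦6, 2↦7, 3↦8}  →  V:4 E:0  edges: ∅
halt: no rule applies after step 2
NF edges: []

Answer: (no edges)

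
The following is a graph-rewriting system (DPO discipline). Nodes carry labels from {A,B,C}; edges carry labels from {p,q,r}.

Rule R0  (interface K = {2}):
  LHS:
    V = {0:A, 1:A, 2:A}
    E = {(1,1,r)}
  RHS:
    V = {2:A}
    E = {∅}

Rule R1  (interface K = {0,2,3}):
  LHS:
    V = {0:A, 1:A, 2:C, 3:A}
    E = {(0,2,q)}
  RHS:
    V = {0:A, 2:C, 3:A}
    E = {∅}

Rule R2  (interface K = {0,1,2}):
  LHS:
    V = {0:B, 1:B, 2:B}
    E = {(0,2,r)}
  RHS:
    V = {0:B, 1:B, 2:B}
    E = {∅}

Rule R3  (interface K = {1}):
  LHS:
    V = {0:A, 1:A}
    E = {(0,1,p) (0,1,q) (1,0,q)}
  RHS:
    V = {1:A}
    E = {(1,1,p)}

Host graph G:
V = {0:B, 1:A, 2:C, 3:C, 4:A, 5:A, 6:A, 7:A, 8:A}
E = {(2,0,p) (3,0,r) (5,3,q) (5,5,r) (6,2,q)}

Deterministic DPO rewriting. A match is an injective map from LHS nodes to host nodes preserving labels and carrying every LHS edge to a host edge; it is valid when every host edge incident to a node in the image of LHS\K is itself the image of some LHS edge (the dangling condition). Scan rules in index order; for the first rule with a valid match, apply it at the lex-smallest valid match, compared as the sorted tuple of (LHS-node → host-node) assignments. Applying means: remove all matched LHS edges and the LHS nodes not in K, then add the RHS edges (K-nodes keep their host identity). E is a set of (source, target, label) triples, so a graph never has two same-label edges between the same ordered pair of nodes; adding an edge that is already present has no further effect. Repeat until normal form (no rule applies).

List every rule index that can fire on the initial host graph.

R0: no valid match — 20 raw matches, all fail dangling condition
R1: 32 valid matches — {0↦5, 1↦1, 2↦3, 3↦4}, {0↦5, 1↦1, 2↦3, 3↦6}, {0↦5, 1↦1, 2↦3, 3↦7} (+29 more)
R2: no valid match — LHS pattern not found
R3: no valid match — LHS pattern not found

Answer: [R1]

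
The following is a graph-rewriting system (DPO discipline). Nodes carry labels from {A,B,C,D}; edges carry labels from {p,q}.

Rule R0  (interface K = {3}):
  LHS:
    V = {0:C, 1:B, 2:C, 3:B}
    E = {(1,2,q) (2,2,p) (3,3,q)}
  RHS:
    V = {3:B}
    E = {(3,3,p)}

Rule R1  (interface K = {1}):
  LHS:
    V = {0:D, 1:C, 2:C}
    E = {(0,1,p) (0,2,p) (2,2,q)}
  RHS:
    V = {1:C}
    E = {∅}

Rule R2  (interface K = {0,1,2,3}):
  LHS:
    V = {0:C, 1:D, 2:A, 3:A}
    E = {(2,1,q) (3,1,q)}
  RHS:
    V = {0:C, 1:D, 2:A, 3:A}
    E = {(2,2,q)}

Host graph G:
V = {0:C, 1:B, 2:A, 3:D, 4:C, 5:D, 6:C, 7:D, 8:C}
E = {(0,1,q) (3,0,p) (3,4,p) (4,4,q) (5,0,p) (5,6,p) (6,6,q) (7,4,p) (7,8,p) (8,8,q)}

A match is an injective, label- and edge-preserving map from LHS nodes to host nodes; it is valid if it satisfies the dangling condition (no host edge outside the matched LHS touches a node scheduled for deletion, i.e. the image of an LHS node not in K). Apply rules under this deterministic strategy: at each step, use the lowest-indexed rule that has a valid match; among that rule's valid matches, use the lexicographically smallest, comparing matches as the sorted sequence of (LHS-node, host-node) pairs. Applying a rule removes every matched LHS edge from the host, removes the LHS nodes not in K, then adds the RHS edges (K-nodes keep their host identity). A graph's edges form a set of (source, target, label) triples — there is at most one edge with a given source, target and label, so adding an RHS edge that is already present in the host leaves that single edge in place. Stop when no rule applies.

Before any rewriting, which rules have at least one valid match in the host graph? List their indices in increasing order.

R0: no valid match — LHS pattern not found
R1: 2 valid matches — {0↦5, 1↦0, 2↦6}, {0↦7, 1↦4, 2↦8}
R2: no valid match — LHS pattern not found

Answer: [R1]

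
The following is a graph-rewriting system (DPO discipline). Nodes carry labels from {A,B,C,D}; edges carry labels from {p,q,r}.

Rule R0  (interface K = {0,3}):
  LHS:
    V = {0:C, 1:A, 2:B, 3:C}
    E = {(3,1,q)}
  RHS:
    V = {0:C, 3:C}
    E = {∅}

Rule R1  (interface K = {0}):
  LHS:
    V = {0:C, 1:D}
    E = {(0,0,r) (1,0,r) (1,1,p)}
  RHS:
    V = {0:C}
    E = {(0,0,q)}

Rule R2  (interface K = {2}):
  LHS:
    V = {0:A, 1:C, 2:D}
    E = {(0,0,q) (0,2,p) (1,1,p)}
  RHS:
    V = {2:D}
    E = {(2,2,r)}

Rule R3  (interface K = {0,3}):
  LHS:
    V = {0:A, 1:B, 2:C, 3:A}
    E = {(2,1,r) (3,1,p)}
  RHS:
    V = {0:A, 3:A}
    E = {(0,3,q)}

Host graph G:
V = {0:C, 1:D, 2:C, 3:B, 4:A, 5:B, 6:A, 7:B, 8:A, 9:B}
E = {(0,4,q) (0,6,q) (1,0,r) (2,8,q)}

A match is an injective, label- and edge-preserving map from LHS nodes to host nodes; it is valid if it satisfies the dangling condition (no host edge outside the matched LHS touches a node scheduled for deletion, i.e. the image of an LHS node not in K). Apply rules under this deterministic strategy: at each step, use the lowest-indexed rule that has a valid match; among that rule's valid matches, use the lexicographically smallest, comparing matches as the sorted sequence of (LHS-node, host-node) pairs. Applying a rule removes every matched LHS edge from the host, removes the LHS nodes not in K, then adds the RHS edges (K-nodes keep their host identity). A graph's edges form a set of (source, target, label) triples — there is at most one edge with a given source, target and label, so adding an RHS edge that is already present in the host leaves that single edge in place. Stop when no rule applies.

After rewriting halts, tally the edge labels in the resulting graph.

Answer: r:1

Derivation:
initial: |V|=10 |E|=4  E = 0-q->4 0-q->6 1-r->0 2-q->8
step 1: apply R0 at {0↦0, 1↦8, 2↦3, 3↦2}  → |V|=8 |E|=3  E = 0-q->4 0-q->6 1-r->0
step 2: apply R0 at {0↦2, 1↦4, 2↦5, 3↦0}  → |V|=6 |E|=2  E = 0-q->6 1-r->0
step 3: apply R0 at {0↦2, 1↦6, 2↦7, 3↦0}  → |V|=4 |E|=1  E = 1-r->0
halt: no rule applies after step 3
NF edges: [(1, 0, 'r')]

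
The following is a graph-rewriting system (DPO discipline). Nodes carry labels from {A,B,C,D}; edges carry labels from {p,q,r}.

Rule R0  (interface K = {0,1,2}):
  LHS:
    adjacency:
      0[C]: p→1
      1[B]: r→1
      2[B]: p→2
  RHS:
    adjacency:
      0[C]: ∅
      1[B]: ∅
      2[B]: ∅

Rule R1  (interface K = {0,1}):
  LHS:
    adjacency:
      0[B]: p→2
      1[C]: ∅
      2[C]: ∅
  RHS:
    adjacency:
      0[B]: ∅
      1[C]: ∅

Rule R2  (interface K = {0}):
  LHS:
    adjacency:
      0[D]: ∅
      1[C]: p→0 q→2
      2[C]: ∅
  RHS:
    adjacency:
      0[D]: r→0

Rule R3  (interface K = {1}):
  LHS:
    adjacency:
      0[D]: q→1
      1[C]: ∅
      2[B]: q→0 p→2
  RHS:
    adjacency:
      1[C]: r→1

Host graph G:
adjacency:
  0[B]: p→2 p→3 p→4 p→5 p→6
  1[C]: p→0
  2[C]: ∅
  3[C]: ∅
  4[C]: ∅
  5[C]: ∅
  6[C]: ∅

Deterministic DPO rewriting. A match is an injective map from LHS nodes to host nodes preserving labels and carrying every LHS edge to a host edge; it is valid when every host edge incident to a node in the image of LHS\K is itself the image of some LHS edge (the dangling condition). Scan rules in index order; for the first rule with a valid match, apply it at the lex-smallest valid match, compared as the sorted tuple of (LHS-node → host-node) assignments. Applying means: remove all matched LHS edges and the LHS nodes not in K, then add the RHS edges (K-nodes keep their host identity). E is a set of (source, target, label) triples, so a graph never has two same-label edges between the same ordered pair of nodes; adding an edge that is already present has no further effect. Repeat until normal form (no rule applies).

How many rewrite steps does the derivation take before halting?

[0] host  ⇒  7 nodes, 6 edges  {0-p->2 0-p->3 0-p->4 0-p->5 0-p->6 1-p->0}
[1] R1 @ {0↦0, 1↦1, 2↦2}  ⇒  6 nodes, 5 edges  {0-p->3 0-p->4 0-p->5 0-p->6 1-p->0}
[2] R1 @ {0↦0, 1↦1, 2↦3}  ⇒  5 nodes, 4 edges  {0-p->4 0-p->5 0-p->6 1-p->0}
[3] R1 @ {0↦0, 1↦1, 2↦4}  ⇒  4 nodes, 3 edges  {0-p->5 0-p->6 1-p->0}
[4] R1 @ {0↦0, 1↦1, 2↦5}  ⇒  3 nodes, 2 edges  {0-p->6 1-p->0}
[5] R1 @ {0↦0, 1↦1, 2↦6}  ⇒  2 nodes, 1 edges  {1-p->0}
halt: no rule applies after step 5

Answer: 5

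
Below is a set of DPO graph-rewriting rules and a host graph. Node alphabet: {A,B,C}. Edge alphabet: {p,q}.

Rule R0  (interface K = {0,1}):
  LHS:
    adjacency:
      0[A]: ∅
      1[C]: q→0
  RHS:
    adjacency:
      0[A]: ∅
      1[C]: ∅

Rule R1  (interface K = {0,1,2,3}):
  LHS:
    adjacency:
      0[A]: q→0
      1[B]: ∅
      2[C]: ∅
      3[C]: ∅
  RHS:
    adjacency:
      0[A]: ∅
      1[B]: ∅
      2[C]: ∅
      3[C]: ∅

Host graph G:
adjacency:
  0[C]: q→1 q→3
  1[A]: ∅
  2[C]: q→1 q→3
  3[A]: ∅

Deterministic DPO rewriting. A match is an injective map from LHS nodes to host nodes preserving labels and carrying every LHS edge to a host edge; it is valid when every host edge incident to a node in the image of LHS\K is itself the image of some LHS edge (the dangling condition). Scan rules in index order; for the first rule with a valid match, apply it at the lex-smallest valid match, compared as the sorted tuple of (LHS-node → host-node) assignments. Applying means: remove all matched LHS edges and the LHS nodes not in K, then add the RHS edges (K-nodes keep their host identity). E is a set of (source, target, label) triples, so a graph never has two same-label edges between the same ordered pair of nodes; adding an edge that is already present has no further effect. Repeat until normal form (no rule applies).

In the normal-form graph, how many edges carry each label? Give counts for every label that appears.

initial: |V|=4 |E|=4  E = 0-q->1 0-q->3 2-q->1 2-q->3
step 1: apply R0 at {0↦1, 1↦0}  → |V|=4 |E|=3  E = 0-q->3 2-q->1 2-q->3
step 2: apply R0 at {0↦1, 1↦2}  → |V|=4 |E|=2  E = 0-q->3 2-q->3
step 3: apply R0 at {0↦3, 1↦0}  → |V|=4 |E|=1  E = 2-q->3
step 4: apply R0 at {0↦3, 1↦2}  → |V|=4 |E|=0  E = ∅
normal form: no rule applies after step 4
NF edges: []

Answer: (no edges)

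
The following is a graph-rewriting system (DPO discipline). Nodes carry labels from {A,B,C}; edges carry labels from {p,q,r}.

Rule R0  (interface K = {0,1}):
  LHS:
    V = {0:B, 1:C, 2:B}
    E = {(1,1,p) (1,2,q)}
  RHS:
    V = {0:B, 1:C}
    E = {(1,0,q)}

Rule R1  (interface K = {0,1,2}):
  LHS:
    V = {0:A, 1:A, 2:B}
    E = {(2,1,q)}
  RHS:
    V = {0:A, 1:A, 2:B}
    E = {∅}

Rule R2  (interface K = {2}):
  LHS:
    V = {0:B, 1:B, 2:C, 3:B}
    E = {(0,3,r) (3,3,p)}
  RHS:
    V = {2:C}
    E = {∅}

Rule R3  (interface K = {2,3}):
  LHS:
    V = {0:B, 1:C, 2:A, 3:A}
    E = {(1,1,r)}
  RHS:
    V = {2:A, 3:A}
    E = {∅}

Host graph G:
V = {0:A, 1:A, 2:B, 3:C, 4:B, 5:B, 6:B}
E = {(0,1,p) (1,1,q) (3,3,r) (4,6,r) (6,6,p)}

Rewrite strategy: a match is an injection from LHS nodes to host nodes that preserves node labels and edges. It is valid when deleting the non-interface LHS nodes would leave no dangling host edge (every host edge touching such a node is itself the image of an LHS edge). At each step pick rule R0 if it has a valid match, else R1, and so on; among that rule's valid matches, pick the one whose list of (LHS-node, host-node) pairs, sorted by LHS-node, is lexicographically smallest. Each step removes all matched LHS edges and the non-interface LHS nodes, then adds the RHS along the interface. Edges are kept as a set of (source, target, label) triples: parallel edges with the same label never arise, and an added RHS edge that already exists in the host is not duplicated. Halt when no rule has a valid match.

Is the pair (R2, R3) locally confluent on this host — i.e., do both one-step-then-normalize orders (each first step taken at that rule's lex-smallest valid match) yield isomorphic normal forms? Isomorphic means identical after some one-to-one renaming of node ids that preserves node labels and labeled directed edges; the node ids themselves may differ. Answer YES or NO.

branch R2-first: apply at {0↦4, 1↦2, 2↦3, 3↦6} → |E|=3, then 1 more step(s) → NF |V|=2 |E|=2 V={0:A, 1:A} E=0-p->1 1-q->1
branch R3-first: apply at {0↦2, 1↦3, 2↦0, 3↦1} → |E|=4, then 0 more step(s) → NF |V|=5 |E|=4 V={0:A, 1:A, 4:B, 5:B, 6:B} E=0-p->1 1-q->1 4-r->6 6-p->6
graphs not isomorphic

Answer: NO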